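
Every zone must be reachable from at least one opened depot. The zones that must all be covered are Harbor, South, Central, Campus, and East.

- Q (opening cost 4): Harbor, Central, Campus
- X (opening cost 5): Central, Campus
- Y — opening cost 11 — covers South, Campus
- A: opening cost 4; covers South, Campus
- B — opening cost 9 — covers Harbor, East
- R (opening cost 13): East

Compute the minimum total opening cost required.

17

Choose Q, A, and B: together they cover Harbor, South, Central, Campus, East — every zone.
Total opening cost: 4 + 4 + 9 = 17.
No cover costs less than 17.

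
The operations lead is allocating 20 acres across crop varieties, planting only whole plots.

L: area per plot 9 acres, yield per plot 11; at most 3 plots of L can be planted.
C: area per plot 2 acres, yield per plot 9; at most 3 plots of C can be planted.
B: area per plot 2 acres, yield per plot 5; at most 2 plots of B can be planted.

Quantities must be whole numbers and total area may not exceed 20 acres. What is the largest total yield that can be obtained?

C has the best ratio (9/2); taking only C gives at most 3×9 = 27 (stopped by the supply cap of 3).
Mixing does better — 1×L, 3×C, and 2×B: area 19 ≤ 20, yield 1·11 + 3·9 + 2·5 = 48.

48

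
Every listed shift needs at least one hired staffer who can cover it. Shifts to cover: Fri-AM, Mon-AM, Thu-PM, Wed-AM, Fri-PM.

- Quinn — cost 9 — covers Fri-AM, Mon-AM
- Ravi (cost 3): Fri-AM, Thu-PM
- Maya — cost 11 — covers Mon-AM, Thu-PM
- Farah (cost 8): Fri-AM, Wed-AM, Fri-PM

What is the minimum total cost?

This is a weighted set-cover instance.
The greedy cost-per-new-shift heuristic would pick Ravi, Farah, and Quinn for 20, but a cheaper cover exists.
Choose Maya and Farah: together they cover Fri-AM, Mon-AM, Thu-PM, Wed-AM, Fri-PM — every shift.
Total cost: 11 + 8 = 19.
No cover costs less than 19.

19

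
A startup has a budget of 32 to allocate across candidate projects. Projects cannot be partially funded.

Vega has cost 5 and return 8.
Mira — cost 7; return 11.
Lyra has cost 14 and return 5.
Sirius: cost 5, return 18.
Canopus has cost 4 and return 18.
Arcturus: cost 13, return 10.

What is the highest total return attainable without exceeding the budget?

57

Vega + Mira + Sirius + Canopus: cost 5 + 7 + 5 + 4 = 21 ≤ 32, return 8 + 11 + 18 + 18 = 55.
Mira + Sirius + Canopus + Arcturus: cost 7 + 5 + 4 + 13 = 29 ≤ 32, return 11 + 18 + 18 + 10 = 57.
Best is Mira, Sirius, Canopus, and Arcturus with total return 57.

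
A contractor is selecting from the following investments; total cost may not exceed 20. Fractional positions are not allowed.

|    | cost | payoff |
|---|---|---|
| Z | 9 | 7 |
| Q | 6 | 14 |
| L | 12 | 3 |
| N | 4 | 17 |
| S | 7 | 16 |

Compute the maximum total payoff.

47

Z + N + S: cost 9 + 4 + 7 = 20 ≤ 20, payoff 7 + 17 + 16 = 40.
Q + N + S: cost 6 + 4 + 7 = 17 ≤ 20, payoff 14 + 17 + 16 = 47.
Z + Q + N: cost 9 + 6 + 4 = 19 ≤ 20, payoff 7 + 14 + 17 = 38.
Best is Q, N, and S with total payoff 47.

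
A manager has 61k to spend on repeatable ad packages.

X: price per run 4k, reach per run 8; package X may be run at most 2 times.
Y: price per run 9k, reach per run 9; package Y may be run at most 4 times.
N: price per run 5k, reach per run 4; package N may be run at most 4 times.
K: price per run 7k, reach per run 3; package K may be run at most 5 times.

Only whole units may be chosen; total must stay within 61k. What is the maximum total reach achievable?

64

X has the best ratio (8/4); taking only X gives at most 2×8 = 16 (stopped by the supply cap of 2).
Mixing does better — 2×X, 4×Y, and 3×N: price 59 ≤ 61, reach 2·8 + 4·9 + 3·4 = 64.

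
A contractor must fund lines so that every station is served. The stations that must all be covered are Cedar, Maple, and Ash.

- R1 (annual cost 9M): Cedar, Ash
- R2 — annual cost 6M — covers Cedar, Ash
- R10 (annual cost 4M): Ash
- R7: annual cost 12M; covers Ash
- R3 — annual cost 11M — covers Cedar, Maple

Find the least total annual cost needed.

15

The greedy cost-per-new-station heuristic would pick R2 and R3 for 17, but a cheaper cover exists.
Choose R10 and R3: together they cover Cedar, Maple, Ash — every station.
Total annual cost: 4 + 11 = 15.
No cover costs less than 15.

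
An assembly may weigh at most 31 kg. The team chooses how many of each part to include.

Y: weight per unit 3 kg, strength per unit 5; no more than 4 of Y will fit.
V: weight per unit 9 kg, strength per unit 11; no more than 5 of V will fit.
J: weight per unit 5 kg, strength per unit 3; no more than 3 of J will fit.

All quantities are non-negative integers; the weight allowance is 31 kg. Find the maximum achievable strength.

42

Take 4×Y and 2×V: weight 30 ≤ 31, strength 4·5 + 2·11 = 42.
Y has the best ratio (5/3) and is taken to its limit of 4; remaining capacity is filled optimally with the others.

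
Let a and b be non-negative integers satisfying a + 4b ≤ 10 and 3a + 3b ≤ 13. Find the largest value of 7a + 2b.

(a,b)=(4,0): 1·4+4·0=4≤10, 3·4+3·0=12≤13, objective 28.
(a,b)=(3,1): 1·3+4·1=7≤10, 3·3+3·1=12≤13, objective 23.
(a,b)=(3,0): 1·3+4·0=3≤10, 3·3+3·0=9≤13, objective 21.
The best lattice point is (4,0), giving 28.

28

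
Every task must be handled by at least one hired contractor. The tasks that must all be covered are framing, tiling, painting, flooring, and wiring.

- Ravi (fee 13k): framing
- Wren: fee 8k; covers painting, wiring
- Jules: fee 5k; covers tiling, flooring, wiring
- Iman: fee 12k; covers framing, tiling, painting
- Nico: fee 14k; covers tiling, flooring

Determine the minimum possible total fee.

Choose Jules and Iman: together they cover framing, tiling, painting, flooring, wiring — every task.
Total fee: 5 + 12 = 17.
No cover costs less than 17.

17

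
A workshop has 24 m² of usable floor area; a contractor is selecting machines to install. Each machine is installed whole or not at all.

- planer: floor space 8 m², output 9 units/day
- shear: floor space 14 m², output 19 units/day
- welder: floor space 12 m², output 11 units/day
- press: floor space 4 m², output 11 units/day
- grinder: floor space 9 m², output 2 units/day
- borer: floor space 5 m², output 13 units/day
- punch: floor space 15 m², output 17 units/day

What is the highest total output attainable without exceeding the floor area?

Treat it as a binary knapsack problem.
shear + press + borer: floor space 14 + 4 + 5 = 23 ≤ 24, output 19 + 11 + 13 = 43.
press + borer + punch: floor space 4 + 5 + 15 = 24 ≤ 24, output 11 + 13 + 17 = 41.
Best is shear, press, and borer with total output 43.

43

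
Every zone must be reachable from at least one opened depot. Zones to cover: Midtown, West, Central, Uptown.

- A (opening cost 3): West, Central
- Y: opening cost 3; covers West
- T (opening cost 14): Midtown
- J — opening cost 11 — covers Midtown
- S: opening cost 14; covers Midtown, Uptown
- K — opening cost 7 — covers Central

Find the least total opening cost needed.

17

This is a weighted set-cover instance.
Choose A and S: together they cover Midtown, West, Central, Uptown — every zone.
Total opening cost: 3 + 14 = 17.
No cover costs less than 17.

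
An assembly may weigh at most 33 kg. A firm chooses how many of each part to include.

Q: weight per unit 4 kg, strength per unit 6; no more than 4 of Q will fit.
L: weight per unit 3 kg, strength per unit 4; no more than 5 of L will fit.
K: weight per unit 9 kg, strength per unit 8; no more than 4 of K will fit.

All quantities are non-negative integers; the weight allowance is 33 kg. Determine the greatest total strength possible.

This is a bounded integer knapsack.
Q has the best ratio (6/4); taking only Q gives at most 4×6 = 24 (stopped by the supply cap of 4).
Mixing does better — 4×Q and 5×L: weight 31 ≤ 33, strength 4·6 + 5·4 = 44.

44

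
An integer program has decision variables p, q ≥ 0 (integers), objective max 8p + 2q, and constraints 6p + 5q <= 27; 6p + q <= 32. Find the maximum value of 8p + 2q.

(p,q)=(4,0) is feasible, giving 32.
(p,q)=(3,1) is feasible, giving 26.
(p,q)=(3,0) is feasible, giving 24.
No feasible integer point exceeds 32.

32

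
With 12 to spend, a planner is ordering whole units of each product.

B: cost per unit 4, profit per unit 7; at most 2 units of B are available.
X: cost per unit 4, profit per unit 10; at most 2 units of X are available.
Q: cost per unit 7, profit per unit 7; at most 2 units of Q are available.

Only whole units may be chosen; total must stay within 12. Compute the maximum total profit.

27

X has the best ratio (10/4); taking only X gives at most 2×10 = 20 (stopped by the supply cap of 2).
Mixing does better — 1×B and 2×X: cost 12 ≤ 12, profit 1·7 + 2·10 = 27.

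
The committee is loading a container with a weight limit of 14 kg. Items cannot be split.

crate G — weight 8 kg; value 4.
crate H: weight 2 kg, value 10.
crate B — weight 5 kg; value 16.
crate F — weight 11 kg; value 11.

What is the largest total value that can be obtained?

26

Allowing fractional choices, the relaxed optimum would be about 33.0, but items are indivisible.
crate G + crate B: weight 8 + 5 = 13 ≤ 14, value 4 + 16 = 20.
crate H + crate B: weight 2 + 5 = 7 ≤ 14, value 10 + 16 = 26.
crate H + crate F: weight 2 + 11 = 13 ≤ 14, value 10 + 11 = 21.
Best is crate H and crate B with total value 26.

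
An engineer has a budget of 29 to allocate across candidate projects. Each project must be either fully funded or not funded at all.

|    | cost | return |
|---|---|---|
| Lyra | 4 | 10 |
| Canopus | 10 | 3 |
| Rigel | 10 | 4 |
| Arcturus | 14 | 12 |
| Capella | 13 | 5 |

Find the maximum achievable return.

Lyra + Arcturus: cost 4 + 14 = 18 ≤ 29, return 10 + 12 = 22.
Lyra + Rigel + Arcturus: cost 4 + 10 + 14 = 28 ≤ 29, return 10 + 4 + 12 = 26.
Lyra + Canopus + Arcturus: cost 4 + 10 + 14 = 28 ≤ 29, return 10 + 3 + 12 = 25.
Best is Lyra, Rigel, and Arcturus with total return 26.

26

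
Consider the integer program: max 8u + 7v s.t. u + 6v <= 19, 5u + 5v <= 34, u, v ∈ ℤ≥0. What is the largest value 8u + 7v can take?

(u,v)=(6,0): 1·6+6·0=6≤19, 5·6+5·0=30≤34, objective 48.
(u,v)=(5,1): 1·5+6·1=11≤19, 5·5+5·1=30≤34, objective 47.
(u,v)=(5,0): 1·5+6·0=5≤19, 5·5+5·0=25≤34, objective 40.
The best lattice point is (6,0), giving 48.

48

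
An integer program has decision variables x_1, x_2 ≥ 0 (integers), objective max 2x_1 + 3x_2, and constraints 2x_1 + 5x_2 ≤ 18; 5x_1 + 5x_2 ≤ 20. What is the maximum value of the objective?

The continuous relaxation peaks at (0.667, 3.33) with value 11.33; rounding to a feasible lattice point costs some objective.
(x_1,x_2)=(1,3): 2·1+5·3=17≤18, 5·1+5·3=20≤20, objective 11.
(x_1,x_2)=(2,2): 2·2+5·2=14≤18, 5·2+5·2=20≤20, objective 10.
No feasible integer point exceeds 11.

11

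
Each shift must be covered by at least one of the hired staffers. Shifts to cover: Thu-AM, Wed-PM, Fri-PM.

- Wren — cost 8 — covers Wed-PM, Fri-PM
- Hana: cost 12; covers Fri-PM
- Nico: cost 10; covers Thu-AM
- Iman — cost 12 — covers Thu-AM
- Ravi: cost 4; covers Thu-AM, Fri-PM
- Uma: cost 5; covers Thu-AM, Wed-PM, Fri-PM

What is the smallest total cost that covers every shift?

This is an integer covering problem.
Uma alone covers Thu-AM, Wed-PM, Fri-PM — every shift.
Total cost: 5.
No cover costs less than 5.

5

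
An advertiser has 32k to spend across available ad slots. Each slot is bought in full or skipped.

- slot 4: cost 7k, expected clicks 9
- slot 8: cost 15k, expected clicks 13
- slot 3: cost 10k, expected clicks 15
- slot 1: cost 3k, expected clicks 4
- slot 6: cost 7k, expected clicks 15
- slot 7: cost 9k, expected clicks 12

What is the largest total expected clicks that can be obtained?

46

Take slot 3, slot 1, slot 6, and slot 7: cost 10 + 3 + 7 + 9 = 29 ≤ 32, expected clicks 15 + 4 + 15 + 12 = 46.
No other feasible combination does better.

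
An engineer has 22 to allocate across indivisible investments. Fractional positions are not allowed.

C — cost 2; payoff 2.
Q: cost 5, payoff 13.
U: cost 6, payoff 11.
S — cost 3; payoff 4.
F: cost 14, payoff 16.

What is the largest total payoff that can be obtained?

Allowing fractional choices, the relaxed optimum would be about 37.1, but investments are indivisible.
C + Q + F: cost 2 + 5 + 14 = 21 ≤ 22, payoff 2 + 13 + 16 = 31.
C + Q + U + S: cost 2 + 5 + 6 + 3 = 16 ≤ 22, payoff 2 + 13 + 11 + 4 = 30.
Q + S + F: cost 5 + 3 + 14 = 22 ≤ 22, payoff 13 + 4 + 16 = 33.
Best is Q, S, and F with total payoff 33.

33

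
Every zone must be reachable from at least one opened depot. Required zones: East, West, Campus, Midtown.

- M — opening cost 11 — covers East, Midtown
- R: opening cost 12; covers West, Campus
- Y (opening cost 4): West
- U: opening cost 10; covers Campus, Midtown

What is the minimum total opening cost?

This is a weighted set-cover instance.
The greedy cost-per-new-zone heuristic would pick Y, U, and M for 25, but a cheaper cover exists.
Choose M and R: together they cover East, West, Campus, Midtown — every zone.
Total opening cost: 11 + 12 = 23.
No cover costs less than 23.

23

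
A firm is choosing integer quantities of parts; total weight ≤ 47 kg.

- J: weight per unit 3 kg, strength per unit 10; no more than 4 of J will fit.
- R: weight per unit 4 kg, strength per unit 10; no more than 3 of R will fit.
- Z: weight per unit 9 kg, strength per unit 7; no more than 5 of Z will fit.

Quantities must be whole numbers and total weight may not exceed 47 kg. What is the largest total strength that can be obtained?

84

J has the best ratio (10/3); taking only J gives at most 4×10 = 40 (stopped by the supply cap of 4).
Mixing does better — 4×J, 3×R, and 2×Z: weight 42 ≤ 47, strength 4·10 + 3·10 + 2·7 = 84.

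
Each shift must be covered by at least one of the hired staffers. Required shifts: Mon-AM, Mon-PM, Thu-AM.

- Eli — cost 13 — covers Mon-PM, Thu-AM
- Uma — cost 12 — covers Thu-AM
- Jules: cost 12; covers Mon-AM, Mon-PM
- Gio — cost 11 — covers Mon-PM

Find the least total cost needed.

Choose Uma and Jules: together they cover Mon-AM, Mon-PM, Thu-AM — every shift.
Total cost: 12 + 12 = 24.

24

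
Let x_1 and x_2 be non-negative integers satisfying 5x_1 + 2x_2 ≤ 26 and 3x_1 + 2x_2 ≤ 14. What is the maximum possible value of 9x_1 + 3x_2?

39

Relaxing integrality, the LP optimum is 42.00 at (x_1,x_2) = (4.67, 0), which is not an integer point.
(x_1,x_2)=(4,1): 5·4+2·1=22≤26, 3·4+2·1=14≤14, objective 39.
(x_1,x_2)=(4,0): 5·4+2·0=20≤26, 3·4+2·0=12≤14, objective 36.
(x_1,x_2)=(3,2): 5·3+2·2=19≤26, 3·3+2·2=13≤14, objective 33.
(x_1,x_2)=(3,1): 5·3+2·1=17≤26, 3·3+2·1=11≤14, objective 30.
No feasible integer point exceeds 39.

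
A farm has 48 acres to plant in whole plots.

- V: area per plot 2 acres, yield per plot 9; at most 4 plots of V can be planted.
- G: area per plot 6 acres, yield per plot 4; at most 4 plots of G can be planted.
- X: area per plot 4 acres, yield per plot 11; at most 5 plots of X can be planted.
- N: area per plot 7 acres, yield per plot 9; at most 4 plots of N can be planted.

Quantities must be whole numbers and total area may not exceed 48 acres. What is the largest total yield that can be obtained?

V has the best ratio (9/2); taking only V gives at most 4×9 = 36 (stopped by the supply cap of 4).
Mixing does better — 4×V, 1×G, 5×X, and 2×N: area 48 ≤ 48, yield 4·9 + 1·4 + 5·11 + 2·9 = 113.

113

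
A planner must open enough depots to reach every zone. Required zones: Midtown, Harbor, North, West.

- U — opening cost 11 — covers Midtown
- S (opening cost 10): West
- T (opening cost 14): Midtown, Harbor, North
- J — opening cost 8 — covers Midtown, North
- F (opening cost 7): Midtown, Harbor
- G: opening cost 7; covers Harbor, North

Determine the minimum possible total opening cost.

Choose S and T: together they cover Midtown, Harbor, North, West — every zone.
Total opening cost: 10 + 14 = 24.
No cover costs less than 24.

24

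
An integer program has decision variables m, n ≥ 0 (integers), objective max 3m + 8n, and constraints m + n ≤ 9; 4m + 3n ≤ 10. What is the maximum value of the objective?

(m,n)=(0,3): 1·0+1·3=3≤9, 4·0+3·3=9≤10, objective 24.
(m,n)=(1,2): 1·1+1·2=3≤9, 4·1+3·2=10≤10, objective 19.
The best lattice point is (0,3), giving 24.

24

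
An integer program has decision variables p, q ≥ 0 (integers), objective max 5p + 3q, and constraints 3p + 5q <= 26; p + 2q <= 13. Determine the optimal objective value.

Relaxing integrality, the LP optimum is 43.33 at (p,q) = (8.67, 0), which is not an integer point.
(p,q)=(8,0): 3·8+5·0=24≤26, 1·8+2·0=8≤13, objective 40.
(p,q)=(7,1): 3·7+5·1=26≤26, 1·7+2·1=9≤13, objective 38.
(p,q)=(7,0): 3·7+5·0=21≤26, 1·7+2·0=7≤13, objective 35.
No feasible integer point exceeds 40.

40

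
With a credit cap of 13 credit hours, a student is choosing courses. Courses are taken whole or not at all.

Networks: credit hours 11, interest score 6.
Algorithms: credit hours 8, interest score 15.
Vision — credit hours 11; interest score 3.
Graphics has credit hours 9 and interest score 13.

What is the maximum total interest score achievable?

15

Graphics: credit hours 9 ≤ 13, interest score 13.
Algorithms: credit hours 8 ≤ 13, interest score 15.
Best is Algorithms with total interest score 15.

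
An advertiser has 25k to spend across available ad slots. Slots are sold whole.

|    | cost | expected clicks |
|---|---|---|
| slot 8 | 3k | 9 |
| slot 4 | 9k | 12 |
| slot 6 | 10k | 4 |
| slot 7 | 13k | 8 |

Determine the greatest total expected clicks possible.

slot 8 + slot 4: cost 3 + 9 = 12 ≤ 25, expected clicks 9 + 12 = 21.
slot 8 + slot 4 + slot 7: cost 3 + 9 + 13 = 25 ≤ 25, expected clicks 9 + 12 + 8 = 29.
slot 8 + slot 4 + slot 6: cost 3 + 9 + 10 = 22 ≤ 25, expected clicks 9 + 12 + 4 = 25.
Best is slot 8, slot 4, and slot 7 with total expected clicks 29.

29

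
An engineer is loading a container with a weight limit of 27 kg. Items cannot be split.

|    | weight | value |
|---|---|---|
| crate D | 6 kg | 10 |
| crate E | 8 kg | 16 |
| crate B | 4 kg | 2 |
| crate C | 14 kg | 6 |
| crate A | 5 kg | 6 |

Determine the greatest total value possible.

Treat it as a binary knapsack problem.
Allowing fractional choices, the relaxed optimum would be about 35.7, but items are indivisible.
crate D + crate E + crate A: weight 6 + 8 + 5 = 19 ≤ 27, value 10 + 16 + 6 = 32.
crate D + crate E + crate B + crate A: weight 6 + 8 + 4 + 5 = 23 ≤ 27, value 10 + 16 + 2 + 6 = 34.
Best is crate D, crate E, crate B, and crate A with total value 34.

34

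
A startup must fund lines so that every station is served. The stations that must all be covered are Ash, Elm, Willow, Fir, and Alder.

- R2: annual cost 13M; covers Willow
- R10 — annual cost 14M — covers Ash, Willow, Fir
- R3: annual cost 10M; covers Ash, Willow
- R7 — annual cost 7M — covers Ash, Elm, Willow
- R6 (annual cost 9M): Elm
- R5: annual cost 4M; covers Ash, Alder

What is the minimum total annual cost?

Choose R10, R7, and R5: together they cover Ash, Elm, Willow, Fir, Alder — every station.
Total annual cost: 14 + 7 + 4 = 25.
No cover costs less than 25.

25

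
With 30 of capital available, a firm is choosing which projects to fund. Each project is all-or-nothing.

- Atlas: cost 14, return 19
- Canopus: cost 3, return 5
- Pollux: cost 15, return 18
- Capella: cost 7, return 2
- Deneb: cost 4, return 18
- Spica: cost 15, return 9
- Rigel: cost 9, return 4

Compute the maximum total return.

Allowing fractional choices, the relaxed optimum would be about 52.8, but projects are indivisible.
Atlas + Canopus + Deneb + Rigel: cost 14 + 3 + 4 + 9 = 30 ≤ 30, return 19 + 5 + 18 + 4 = 46.
Atlas + Canopus + Capella + Deneb: cost 14 + 3 + 7 + 4 = 28 ≤ 30, return 19 + 5 + 2 + 18 = 44.
Best is Atlas, Canopus, Deneb, and Rigel with total return 46.

46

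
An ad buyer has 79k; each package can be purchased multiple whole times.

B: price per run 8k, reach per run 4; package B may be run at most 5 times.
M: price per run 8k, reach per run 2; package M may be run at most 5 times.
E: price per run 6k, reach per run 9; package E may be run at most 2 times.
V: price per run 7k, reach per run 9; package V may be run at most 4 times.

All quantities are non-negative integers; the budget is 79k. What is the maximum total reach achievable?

70

Take 4×B, 2×E, and 4×V: price 72 ≤ 79, reach 4·4 + 2·9 + 4·9 = 70.
E has the best ratio (9/6) and is taken to its limit of 2; remaining capacity is filled optimally with the others.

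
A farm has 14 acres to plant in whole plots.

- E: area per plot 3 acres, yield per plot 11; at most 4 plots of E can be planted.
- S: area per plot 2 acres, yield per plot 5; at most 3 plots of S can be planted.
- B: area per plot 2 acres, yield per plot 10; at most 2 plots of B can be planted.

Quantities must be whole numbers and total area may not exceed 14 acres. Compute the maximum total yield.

4×E and 1×B: area 14 ≤ 14, yield 4·11 + 1·10 = 54.
3×E and 2×B: area 13 ≤ 14, yield 3·11 + 2·10 = 53.
Best is 54.

54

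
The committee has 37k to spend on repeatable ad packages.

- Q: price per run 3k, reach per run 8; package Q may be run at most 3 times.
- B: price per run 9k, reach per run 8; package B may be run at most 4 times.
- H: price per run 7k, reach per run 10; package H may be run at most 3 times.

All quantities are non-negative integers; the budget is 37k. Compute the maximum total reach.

Take 2×Q, 1×B, and 3×H: price 36 ≤ 37, reach 2·8 + 1·8 + 3·10 = 54.
No other integer combination yields more.

54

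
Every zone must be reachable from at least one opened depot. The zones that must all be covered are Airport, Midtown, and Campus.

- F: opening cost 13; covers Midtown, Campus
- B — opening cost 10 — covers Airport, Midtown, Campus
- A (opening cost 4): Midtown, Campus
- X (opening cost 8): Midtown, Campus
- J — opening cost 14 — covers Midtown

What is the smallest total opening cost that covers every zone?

10

The greedy cost-per-new-zone heuristic would pick A and B for 14, but a cheaper cover exists.
B alone covers Airport, Midtown, Campus — every zone.
Total opening cost: 10.
No cover costs less than 10.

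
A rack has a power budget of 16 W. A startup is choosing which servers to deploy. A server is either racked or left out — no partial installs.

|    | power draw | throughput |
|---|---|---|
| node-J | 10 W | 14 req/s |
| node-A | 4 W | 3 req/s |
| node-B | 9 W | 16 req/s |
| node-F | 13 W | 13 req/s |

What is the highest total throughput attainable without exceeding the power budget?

Take node-A and node-B: power draw 4 + 9 = 13 ≤ 16, throughput 3 + 16 = 19.
No other feasible combination does better.

19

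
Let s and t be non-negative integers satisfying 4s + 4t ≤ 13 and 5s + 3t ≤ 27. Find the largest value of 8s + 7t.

24

(s,t)=(3,0) is feasible, giving 24.
(s,t)=(2,1) is feasible, giving 23.
(s,t)=(2,0) is feasible, giving 16.
Maximum is 24 at (s,t)=(3,0).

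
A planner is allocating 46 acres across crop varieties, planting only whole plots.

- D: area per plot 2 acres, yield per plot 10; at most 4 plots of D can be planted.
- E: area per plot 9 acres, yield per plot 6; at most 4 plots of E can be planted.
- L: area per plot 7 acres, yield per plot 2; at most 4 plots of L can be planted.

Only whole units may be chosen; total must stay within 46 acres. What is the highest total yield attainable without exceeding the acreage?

64

D has the best ratio (10/2); taking only D gives at most 4×10 = 40 (stopped by the supply cap of 4).
Mixing does better — 4×D and 4×E: area 44 ≤ 46, yield 4·10 + 4·6 = 64.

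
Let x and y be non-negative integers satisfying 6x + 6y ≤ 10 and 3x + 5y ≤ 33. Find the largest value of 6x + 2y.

Relaxing integrality, the LP optimum is 10.00 at (x,y) = (1.67, 0), which is not an integer point.
(x,y)=(1,0): 6·1+6·0=6≤10, 3·1+5·0=3≤33, objective 6.
(x,y)=(0,1): 6·0+6·1=6≤10, 3·0+5·1=5≤33, objective 2.
(x,y)=(0,0): 6·0+6·0=0≤10, 3·0+5·0=0≤33, objective 0.
The best lattice point is (1,0), giving 6.

6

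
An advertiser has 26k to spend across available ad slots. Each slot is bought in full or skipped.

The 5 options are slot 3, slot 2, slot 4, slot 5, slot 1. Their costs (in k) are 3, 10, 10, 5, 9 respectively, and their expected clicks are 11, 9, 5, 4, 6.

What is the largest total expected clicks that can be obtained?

26

slot 3 + slot 2 + slot 1: cost 3 + 10 + 9 = 22 ≤ 26, expected clicks 11 + 9 + 6 = 26.
slot 3 + slot 2 + slot 4: cost 3 + 10 + 10 = 23 ≤ 26, expected clicks 11 + 9 + 5 = 25.
slot 3 + slot 2 + slot 5: cost 3 + 10 + 5 = 18 ≤ 26, expected clicks 11 + 9 + 4 = 24.
Best is slot 3, slot 2, and slot 1 with total expected clicks 26.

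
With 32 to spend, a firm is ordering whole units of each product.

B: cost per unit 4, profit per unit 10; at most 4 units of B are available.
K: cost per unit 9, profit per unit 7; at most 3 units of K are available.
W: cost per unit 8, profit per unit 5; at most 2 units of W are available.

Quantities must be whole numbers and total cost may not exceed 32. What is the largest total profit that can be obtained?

50

B has the best ratio (10/4); taking only B gives at most 4×10 = 40 (stopped by the supply cap of 4).
Mixing does better — 4×B and 2×W: cost 32 ≤ 32, profit 4·10 + 2·5 = 50.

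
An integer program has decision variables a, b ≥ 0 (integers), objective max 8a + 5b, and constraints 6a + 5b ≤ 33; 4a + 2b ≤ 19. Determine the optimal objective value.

39

Relaxing integrality, the LP optimum is 40.25 at (a,b) = (3.62, 2.25), which is not an integer point.
(a,b)=(3,3) is feasible, giving 39.
(a,b)=(4,1) is feasible, giving 37.
The best lattice point is (3,3), giving 39.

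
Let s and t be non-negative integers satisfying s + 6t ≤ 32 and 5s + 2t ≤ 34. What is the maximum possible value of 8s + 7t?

68

(s,t)=(5,4): 1·5+6·4=29≤32, 5·5+2·4=33≤34, objective 68.
(s,t)=(5,3): 1·5+6·3=23≤32, 5·5+2·3=31≤34, objective 61.
Maximum is 68 at (s,t)=(5,4).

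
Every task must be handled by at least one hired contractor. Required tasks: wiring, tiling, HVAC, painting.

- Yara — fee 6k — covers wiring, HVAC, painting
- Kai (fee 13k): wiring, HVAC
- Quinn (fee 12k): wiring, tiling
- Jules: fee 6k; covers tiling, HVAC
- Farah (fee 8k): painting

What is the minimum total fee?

Choose Yara and Jules: together they cover wiring, tiling, HVAC, painting — every task.
Total fee: 6 + 6 = 12.
No cover costs less than 12.

12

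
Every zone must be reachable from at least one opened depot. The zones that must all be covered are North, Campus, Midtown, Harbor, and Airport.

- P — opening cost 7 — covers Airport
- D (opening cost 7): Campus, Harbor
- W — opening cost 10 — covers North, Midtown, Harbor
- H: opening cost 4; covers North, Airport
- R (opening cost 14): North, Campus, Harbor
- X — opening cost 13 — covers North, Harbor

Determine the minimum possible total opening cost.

21

Choose D, W, and H: together they cover North, Campus, Midtown, Harbor, Airport — every zone.
Total opening cost: 7 + 10 + 4 = 21.
No cover costs less than 21.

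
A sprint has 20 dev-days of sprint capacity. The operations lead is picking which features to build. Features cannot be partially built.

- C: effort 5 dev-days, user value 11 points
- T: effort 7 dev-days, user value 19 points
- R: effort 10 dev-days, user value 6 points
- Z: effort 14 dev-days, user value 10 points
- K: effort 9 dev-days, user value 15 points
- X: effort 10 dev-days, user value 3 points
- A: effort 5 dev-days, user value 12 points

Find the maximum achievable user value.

Allowing fractional choices, the relaxed optimum would be about 47.0, but features are indivisible.
C + T + A: effort 5 + 7 + 5 = 17 ≤ 20, user value 11 + 19 + 12 = 42.
C + K + A: effort 5 + 9 + 5 = 19 ≤ 20, user value 11 + 15 + 12 = 38.
Best is C, T, and A with total user value 42.

42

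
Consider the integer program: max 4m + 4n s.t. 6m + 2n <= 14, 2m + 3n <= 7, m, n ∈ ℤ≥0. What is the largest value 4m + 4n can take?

12

(m,n)=(2,1): 6·2+2·1=14≤14, 2·2+3·1=7≤7, objective 12.
(m,n)=(1,1): 6·1+2·1=8≤14, 2·1+3·1=5≤7, objective 8.
(m,n)=(2,0): 6·2+2·0=12≤14, 2·2+3·0=4≤7, objective 8.
(m,n)=(1,0): 6·1+2·0=6≤14, 2·1+3·0=2≤7, objective 4.
Maximum is 12 at (m,n)=(2,1).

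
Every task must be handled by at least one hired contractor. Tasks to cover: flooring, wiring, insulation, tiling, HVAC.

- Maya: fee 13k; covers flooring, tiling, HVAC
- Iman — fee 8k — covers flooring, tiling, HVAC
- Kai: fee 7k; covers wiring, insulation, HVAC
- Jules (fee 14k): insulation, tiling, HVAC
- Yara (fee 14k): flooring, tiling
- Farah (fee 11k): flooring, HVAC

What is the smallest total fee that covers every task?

This is an integer covering problem.
Choose Iman and Kai: together they cover flooring, wiring, insulation, tiling, HVAC — every task.
Total fee: 8 + 7 = 15.
No cover costs less than 15.

15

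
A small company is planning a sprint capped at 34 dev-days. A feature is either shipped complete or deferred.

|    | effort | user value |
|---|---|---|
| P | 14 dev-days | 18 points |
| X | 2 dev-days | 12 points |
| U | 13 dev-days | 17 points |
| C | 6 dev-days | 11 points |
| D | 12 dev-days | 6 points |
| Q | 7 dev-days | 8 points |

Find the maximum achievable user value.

This is a 0-1 knapsack instance.
Take P, X, C, and Q: effort 14 + 2 + 6 + 7 = 29 ≤ 34, user value 18 + 12 + 11 + 8 = 49.
No other feasible combination does better.

49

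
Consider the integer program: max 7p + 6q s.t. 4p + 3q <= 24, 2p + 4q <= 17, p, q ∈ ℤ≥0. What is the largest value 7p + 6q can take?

42

The continuous relaxation peaks at (4.5, 2) with value 43.50; rounding to a feasible lattice point costs some objective.
(p,q)=(6,0): 4·6+3·0=24≤24, 2·6+4·0=12≤17, objective 42.
(p,q)=(5,1): 4·5+3·1=23≤24, 2·5+4·1=14≤17, objective 41.
(p,q)=(4,2): 4·4+3·2=22≤24, 2·4+4·2=16≤17, objective 40.
The best lattice point is (6,0), giving 42.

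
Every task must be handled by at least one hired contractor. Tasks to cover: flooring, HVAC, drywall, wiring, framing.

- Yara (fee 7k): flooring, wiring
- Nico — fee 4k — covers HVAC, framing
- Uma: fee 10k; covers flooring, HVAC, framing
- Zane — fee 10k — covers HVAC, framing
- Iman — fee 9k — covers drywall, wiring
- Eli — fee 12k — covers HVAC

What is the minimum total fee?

19

Choose Uma and Iman: together they cover flooring, HVAC, drywall, wiring, framing — every task.
Total fee: 10 + 9 = 19.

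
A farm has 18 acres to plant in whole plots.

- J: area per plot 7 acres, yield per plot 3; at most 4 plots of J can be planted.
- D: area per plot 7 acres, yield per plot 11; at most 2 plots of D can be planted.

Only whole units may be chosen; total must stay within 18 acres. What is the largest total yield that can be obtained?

22

Take 2×D: area 14 ≤ 18, yield 2·11 = 22.
D has the best ratio (11/7) and is taken to its limit of 2; remaining capacity is filled optimally with the others.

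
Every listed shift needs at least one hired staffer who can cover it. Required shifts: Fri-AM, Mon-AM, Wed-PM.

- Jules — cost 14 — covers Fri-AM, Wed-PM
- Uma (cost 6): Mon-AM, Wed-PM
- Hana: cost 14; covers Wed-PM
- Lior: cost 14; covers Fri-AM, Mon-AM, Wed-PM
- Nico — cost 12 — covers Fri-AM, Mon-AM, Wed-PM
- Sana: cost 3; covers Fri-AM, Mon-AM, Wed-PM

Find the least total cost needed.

Sana alone covers Fri-AM, Mon-AM, Wed-PM — every shift.
Total cost: 3.
No cover costs less than 3.

3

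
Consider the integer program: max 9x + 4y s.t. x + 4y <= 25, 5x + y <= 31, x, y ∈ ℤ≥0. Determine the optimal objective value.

The continuous relaxation peaks at (5.21, 4.95) with value 66.68; rounding to a feasible lattice point costs some objective.
(x,y)=(5,5) is feasible, giving 65.
(x,y)=(5,4) is feasible, giving 61.
(x,y)=(5,3) is feasible, giving 57.
(x,y)=(4,5) is feasible, giving 56.
The best lattice point is (5,5), giving 65.

65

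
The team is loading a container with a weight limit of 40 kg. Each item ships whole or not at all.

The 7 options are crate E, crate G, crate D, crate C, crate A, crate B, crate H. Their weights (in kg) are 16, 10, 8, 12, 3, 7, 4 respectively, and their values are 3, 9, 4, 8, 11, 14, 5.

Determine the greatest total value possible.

47

Allowing fractional choices, the relaxed optimum would be about 49.0, but items are indivisible.
crate G + crate C + crate A + crate B + crate H: weight 10 + 12 + 3 + 7 + 4 = 36 ≤ 40, value 9 + 8 + 11 + 14 + 5 = 47.
crate G + crate D + crate C + crate A + crate B: weight 10 + 8 + 12 + 3 + 7 = 40 ≤ 40, value 9 + 4 + 8 + 11 + 14 = 46.
crate G + crate D + crate A + crate B + crate H: weight 10 + 8 + 3 + 7 + 4 = 32 ≤ 40, value 9 + 4 + 11 + 14 + 5 = 43.
Best is crate G, crate C, crate A, crate B, and crate H with total value 47.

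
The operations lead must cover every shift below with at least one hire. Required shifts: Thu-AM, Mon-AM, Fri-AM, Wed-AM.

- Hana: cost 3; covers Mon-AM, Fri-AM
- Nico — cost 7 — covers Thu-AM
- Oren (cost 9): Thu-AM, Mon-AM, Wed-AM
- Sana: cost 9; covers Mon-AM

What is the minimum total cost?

12

This is an integer covering problem.
Choose Hana and Oren: together they cover Thu-AM, Mon-AM, Fri-AM, Wed-AM — every shift.
Total cost: 3 + 9 = 12.
No cover costs less than 12.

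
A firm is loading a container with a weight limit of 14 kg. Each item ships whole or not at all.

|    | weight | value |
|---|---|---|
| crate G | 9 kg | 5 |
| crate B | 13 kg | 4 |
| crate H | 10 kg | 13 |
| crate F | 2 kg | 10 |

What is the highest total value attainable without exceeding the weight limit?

Treat it as a binary knapsack problem.
Take crate H and crate F: weight 10 + 2 = 12 ≤ 14, value 13 + 10 = 23.
No other feasible combination does better.

23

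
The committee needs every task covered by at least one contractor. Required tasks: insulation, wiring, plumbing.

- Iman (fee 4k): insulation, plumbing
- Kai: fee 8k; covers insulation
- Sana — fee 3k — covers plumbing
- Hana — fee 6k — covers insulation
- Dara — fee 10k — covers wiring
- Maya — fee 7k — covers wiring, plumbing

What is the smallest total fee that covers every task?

This is a weighted set-cover instance.
Choose Iman and Maya: together they cover insulation, wiring, plumbing — every task.
Total fee: 4 + 7 = 11.
No cover costs less than 11.

11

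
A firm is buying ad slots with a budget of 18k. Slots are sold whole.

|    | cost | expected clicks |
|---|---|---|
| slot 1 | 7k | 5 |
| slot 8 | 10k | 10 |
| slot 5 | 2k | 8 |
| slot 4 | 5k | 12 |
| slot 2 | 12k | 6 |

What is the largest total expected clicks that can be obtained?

Allowing fractional choices, the relaxed optimum would be about 30.7, but ad slots are indivisible.
slot 1 + slot 5 + slot 4: cost 7 + 2 + 5 = 14 ≤ 18, expected clicks 5 + 8 + 12 = 25.
slot 8 + slot 4: cost 10 + 5 = 15 ≤ 18, expected clicks 10 + 12 = 22.
slot 8 + slot 5 + slot 4: cost 10 + 2 + 5 = 17 ≤ 18, expected clicks 10 + 8 + 12 = 30.
Best is slot 8, slot 5, and slot 4 with total expected clicks 30.

30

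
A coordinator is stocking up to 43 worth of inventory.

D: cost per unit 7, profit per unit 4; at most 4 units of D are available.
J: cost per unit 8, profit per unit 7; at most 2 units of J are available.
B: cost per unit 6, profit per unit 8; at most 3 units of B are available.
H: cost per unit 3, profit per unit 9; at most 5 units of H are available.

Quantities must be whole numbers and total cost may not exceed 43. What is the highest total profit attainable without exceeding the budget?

H has the best ratio (9/3); taking only H gives at most 5×9 = 45 (stopped by the supply cap of 5).
Mixing does better — 1×J, 3×B, and 5×H: cost 41 ≤ 43, profit 1·7 + 3·8 + 5·9 = 76.

76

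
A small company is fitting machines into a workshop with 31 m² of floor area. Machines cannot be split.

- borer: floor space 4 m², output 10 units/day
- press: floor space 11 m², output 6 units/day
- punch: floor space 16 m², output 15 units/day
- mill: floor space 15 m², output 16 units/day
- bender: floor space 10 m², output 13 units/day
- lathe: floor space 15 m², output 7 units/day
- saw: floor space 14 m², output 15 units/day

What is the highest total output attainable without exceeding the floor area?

39

borer + punch + bender: floor space 4 + 16 + 10 = 30 ≤ 31, output 10 + 15 + 13 = 38.
borer + mill + bender: floor space 4 + 15 + 10 = 29 ≤ 31, output 10 + 16 + 13 = 39.
borer + bender + saw: floor space 4 + 10 + 14 = 28 ≤ 31, output 10 + 13 + 15 = 38.
Best is borer, mill, and bender with total output 39.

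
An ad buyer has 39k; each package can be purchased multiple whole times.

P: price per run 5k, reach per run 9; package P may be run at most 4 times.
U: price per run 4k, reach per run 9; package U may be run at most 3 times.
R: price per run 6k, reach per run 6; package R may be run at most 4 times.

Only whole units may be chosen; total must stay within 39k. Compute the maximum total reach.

69

Take 4×P, 3×U, and 1×R: price 38 ≤ 39, reach 4·9 + 3·9 + 1·6 = 69.
U has the best ratio (9/4) and is taken to its limit of 3; remaining capacity is filled optimally with the others.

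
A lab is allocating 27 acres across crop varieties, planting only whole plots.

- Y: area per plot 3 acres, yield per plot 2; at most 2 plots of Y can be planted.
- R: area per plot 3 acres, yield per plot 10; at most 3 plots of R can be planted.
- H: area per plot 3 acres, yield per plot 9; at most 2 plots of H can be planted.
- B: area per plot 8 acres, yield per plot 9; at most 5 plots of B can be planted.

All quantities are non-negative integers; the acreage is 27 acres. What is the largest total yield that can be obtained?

This is a bounded integer knapsack.
R has the best ratio (10/3); taking only R gives at most 3×10 = 30 (stopped by the supply cap of 3).
Mixing does better — 1×Y, 3×R, 2×H, and 1×B: area 26 ≤ 27, yield 1·2 + 3·10 + 2·9 + 1·9 = 59.

59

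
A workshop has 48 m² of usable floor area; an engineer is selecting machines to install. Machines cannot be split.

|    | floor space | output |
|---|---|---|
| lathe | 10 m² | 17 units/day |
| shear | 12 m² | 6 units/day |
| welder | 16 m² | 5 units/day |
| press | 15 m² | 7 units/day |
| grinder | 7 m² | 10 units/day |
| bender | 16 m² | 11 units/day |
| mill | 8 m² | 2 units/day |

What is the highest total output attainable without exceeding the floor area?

45

lathe + press + grinder + bender: floor space 10 + 15 + 7 + 16 = 48 ≤ 48, output 17 + 7 + 10 + 11 = 45.
lathe + grinder + bender + mill: floor space 10 + 7 + 16 + 8 = 41 ≤ 48, output 17 + 10 + 11 + 2 = 40.
lathe + shear + grinder + bender: floor space 10 + 12 + 7 + 16 = 45 ≤ 48, output 17 + 6 + 10 + 11 = 44.
Best is lathe, press, grinder, and bender with total output 45.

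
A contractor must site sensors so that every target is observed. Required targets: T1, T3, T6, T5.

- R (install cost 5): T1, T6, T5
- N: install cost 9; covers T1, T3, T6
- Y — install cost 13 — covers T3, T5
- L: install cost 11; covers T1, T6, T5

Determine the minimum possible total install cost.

14

This is an integer covering problem.
Choose R and N: together they cover T1, T3, T6, T5 — every target.
Total install cost: 5 + 9 = 14.
No cover costs less than 14.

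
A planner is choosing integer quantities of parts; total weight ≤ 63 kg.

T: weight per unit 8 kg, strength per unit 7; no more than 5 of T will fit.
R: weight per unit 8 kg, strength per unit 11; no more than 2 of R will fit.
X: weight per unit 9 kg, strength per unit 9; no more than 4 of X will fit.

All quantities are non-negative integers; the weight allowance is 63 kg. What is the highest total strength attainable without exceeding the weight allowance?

65

This is a bounded integer knapsack.
R has the best ratio (11/8); taking only R gives at most 2×11 = 22 (stopped by the supply cap of 2).
Mixing does better — 1×T, 2×R, and 4×X: weight 60 ≤ 63, strength 1·7 + 2·11 + 4·9 = 65.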